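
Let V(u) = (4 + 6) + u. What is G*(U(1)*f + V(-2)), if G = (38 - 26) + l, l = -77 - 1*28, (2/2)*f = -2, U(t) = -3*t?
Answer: -1302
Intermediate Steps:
V(u) = 10 + u
f = -2
l = -105 (l = -77 - 28 = -105)
G = -93 (G = (38 - 26) - 105 = 12 - 105 = -93)
G*(U(1)*f + V(-2)) = -93*(-3*1*(-2) + (10 - 2)) = -93*(-3*(-2) + 8) = -93*(6 + 8) = -93*14 = -1302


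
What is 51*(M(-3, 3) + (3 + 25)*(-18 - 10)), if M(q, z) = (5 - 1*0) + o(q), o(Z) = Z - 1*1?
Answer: -39933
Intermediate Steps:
o(Z) = -1 + Z (o(Z) = Z - 1 = -1 + Z)
M(q, z) = 4 + q (M(q, z) = (5 - 1*0) + (-1 + q) = (5 + 0) + (-1 + q) = 5 + (-1 + q) = 4 + q)
51*(M(-3, 3) + (3 + 25)*(-18 - 10)) = 51*((4 - 3) + (3 + 25)*(-18 - 10)) = 51*(1 + 28*(-28)) = 51*(1 - 784) = 51*(-783) = -39933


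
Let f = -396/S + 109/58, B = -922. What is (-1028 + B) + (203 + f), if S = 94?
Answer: -4768683/2726 ≈ -1749.3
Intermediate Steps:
f = -6361/2726 (f = -396/94 + 109/58 = -396*1/94 + 109*(1/58) = -198/47 + 109/58 = -6361/2726 ≈ -2.3335)
(-1028 + B) + (203 + f) = (-1028 - 922) + (203 - 6361/2726) = -1950 + 547017/2726 = -4768683/2726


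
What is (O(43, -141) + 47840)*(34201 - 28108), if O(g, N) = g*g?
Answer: 302755077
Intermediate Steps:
O(g, N) = g**2
(O(43, -141) + 47840)*(34201 - 28108) = (43**2 + 47840)*(34201 - 28108) = (1849 + 47840)*6093 = 49689*6093 = 302755077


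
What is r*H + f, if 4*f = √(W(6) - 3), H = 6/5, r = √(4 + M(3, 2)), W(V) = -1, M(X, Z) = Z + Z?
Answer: I/2 + 12*√2/5 ≈ 3.3941 + 0.5*I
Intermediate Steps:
M(X, Z) = 2*Z
r = 2*√2 (r = √(4 + 2*2) = √(4 + 4) = √8 = 2*√2 ≈ 2.8284)
H = 6/5 (H = 6*(⅕) = 6/5 ≈ 1.2000)
f = I/2 (f = √(-1 - 3)/4 = √(-4)/4 = (2*I)/4 = I/2 ≈ 0.5*I)
r*H + f = (2*√2)*(6/5) + I/2 = 12*√2/5 + I/2 = I/2 + 12*√2/5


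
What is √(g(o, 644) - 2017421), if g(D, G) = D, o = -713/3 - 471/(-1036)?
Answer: 139*I*√252185451/1554 ≈ 1420.4*I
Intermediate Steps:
o = -737255/3108 (o = -713*⅓ - 471*(-1/1036) = -713/3 + 471/1036 = -737255/3108 ≈ -237.21)
√(g(o, 644) - 2017421) = √(-737255/3108 - 2017421) = √(-6270881723/3108) = 139*I*√252185451/1554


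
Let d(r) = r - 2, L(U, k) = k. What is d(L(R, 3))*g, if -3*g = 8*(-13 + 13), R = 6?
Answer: 0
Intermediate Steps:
g = 0 (g = -8*(-13 + 13)/3 = -8*0/3 = -⅓*0 = 0)
d(r) = -2 + r
d(L(R, 3))*g = (-2 + 3)*0 = 1*0 = 0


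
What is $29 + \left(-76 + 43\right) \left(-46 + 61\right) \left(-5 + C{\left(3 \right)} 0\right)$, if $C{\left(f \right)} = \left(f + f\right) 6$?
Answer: $2504$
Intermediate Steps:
$C{\left(f \right)} = 12 f$ ($C{\left(f \right)} = 2 f 6 = 12 f$)
$29 + \left(-76 + 43\right) \left(-46 + 61\right) \left(-5 + C{\left(3 \right)} 0\right) = 29 + \left(-76 + 43\right) \left(-46 + 61\right) \left(-5 + 12 \cdot 3 \cdot 0\right) = 29 + \left(-33\right) 15 \left(-5 + 36 \cdot 0\right) = 29 - 495 \left(-5 + 0\right) = 29 - -2475 = 29 + 2475 = 2504$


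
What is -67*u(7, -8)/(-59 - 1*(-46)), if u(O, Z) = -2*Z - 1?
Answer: 1005/13 ≈ 77.308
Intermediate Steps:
u(O, Z) = -1 - 2*Z
-67*u(7, -8)/(-59 - 1*(-46)) = -67*(-1 - 2*(-8))/(-59 - 1*(-46)) = -67*(-1 + 16)/(-59 + 46) = -1005/(-13) = -1005*(-1)/13 = -67*(-15/13) = 1005/13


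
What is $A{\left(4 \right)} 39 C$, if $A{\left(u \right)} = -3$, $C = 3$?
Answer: $-351$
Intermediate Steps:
$A{\left(4 \right)} 39 C = \left(-3\right) 39 \cdot 3 = \left(-117\right) 3 = -351$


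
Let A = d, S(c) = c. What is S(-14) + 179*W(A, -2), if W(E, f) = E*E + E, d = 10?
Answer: 19676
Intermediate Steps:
A = 10
W(E, f) = E + E**2 (W(E, f) = E**2 + E = E + E**2)
S(-14) + 179*W(A, -2) = -14 + 179*(10*(1 + 10)) = -14 + 179*(10*11) = -14 + 179*110 = -14 + 19690 = 19676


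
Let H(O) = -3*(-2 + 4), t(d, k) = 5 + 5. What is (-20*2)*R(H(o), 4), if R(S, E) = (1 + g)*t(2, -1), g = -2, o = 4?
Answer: 400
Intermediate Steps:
t(d, k) = 10
H(O) = -6 (H(O) = -3*2 = -6)
R(S, E) = -10 (R(S, E) = (1 - 2)*10 = -1*10 = -10)
(-20*2)*R(H(o), 4) = -20*2*(-10) = -40*(-10) = 400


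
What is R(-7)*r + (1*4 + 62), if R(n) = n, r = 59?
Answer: -347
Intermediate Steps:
R(-7)*r + (1*4 + 62) = -7*59 + (1*4 + 62) = -413 + (4 + 62) = -413 + 66 = -347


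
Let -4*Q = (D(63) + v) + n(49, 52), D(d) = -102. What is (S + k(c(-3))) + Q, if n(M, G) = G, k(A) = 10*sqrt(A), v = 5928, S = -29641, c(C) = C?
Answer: -62221/2 + 10*I*sqrt(3) ≈ -31111.0 + 17.32*I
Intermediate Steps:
Q = -2939/2 (Q = -((-102 + 5928) + 52)/4 = -(5826 + 52)/4 = -1/4*5878 = -2939/2 ≈ -1469.5)
(S + k(c(-3))) + Q = (-29641 + 10*sqrt(-3)) - 2939/2 = (-29641 + 10*(I*sqrt(3))) - 2939/2 = (-29641 + 10*I*sqrt(3)) - 2939/2 = -62221/2 + 10*I*sqrt(3)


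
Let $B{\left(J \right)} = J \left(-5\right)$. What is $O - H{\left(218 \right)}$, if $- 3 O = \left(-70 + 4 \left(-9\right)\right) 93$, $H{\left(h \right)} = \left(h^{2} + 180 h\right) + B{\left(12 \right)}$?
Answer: $-83418$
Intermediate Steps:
$B{\left(J \right)} = - 5 J$
$H{\left(h \right)} = -60 + h^{2} + 180 h$ ($H{\left(h \right)} = \left(h^{2} + 180 h\right) - 60 = -60 + h^{2} + 180 h$)
$O = 3286$ ($O = - \frac{\left(-70 + 4 \left(-9\right)\right) 93}{3} = - \frac{\left(-70 - 36\right) 93}{3} = - \frac{\left(-106\right) 93}{3} = \left(- \frac{1}{3}\right) \left(-9858\right) = 3286$)
$O - H{\left(218 \right)} = 3286 - \left(-60 + 218^{2} + 180 \cdot 218\right) = 3286 - \left(-60 + 47524 + 39240\right) = 3286 - 86704 = -83418$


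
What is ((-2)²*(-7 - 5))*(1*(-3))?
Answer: 144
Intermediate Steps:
((-2)²*(-7 - 5))*(1*(-3)) = (4*(-12))*(-3) = -48*(-3) = 144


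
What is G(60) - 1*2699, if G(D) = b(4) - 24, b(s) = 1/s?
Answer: -10891/4 ≈ -2722.8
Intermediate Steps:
G(D) = -95/4 (G(D) = 1/4 - 24 = ¼ - 24 = -95/4)
G(60) - 1*2699 = -95/4 - 1*2699 = -95/4 - 2699 = -10891/4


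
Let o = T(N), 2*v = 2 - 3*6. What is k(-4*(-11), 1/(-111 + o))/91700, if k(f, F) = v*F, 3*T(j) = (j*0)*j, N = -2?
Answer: 2/2544675 ≈ 7.8596e-7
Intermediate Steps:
v = -8 (v = (2 - 3*6)/2 = (2 - 18)/2 = (1/2)*(-16) = -8)
T(j) = 0 (T(j) = ((j*0)*j)/3 = (0*j)/3 = (1/3)*0 = 0)
o = 0
k(f, F) = -8*F
k(-4*(-11), 1/(-111 + o))/91700 = -8/(-111 + 0)/91700 = -8/(-111)*(1/91700) = -8*(-1/111)*(1/91700) = (8/111)*(1/91700) = 2/2544675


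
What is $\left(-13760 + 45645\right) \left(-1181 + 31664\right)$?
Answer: $971950455$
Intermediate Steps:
$\left(-13760 + 45645\right) \left(-1181 + 31664\right) = 31885 \cdot 30483 = 971950455$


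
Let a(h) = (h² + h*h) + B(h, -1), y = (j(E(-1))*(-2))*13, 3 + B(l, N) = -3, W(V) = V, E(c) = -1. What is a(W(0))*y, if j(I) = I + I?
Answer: -312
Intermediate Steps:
j(I) = 2*I
B(l, N) = -6 (B(l, N) = -3 - 3 = -6)
y = 52 (y = ((2*(-1))*(-2))*13 = -2*(-2)*13 = 4*13 = 52)
a(h) = -6 + 2*h² (a(h) = (h² + h*h) - 6 = (h² + h²) - 6 = 2*h² - 6 = -6 + 2*h²)
a(W(0))*y = (-6 + 2*0²)*52 = (-6 + 2*0)*52 = (-6 + 0)*52 = -6*52 = -312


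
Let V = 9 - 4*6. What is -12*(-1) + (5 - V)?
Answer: 32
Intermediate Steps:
V = -15 (V = 9 - 1*24 = 9 - 24 = -15)
-12*(-1) + (5 - V) = -12*(-1) + (5 - 1*(-15)) = 12 + (5 + 15) = 12 + 20 = 32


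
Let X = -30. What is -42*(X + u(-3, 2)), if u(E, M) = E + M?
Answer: 1302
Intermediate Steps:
-42*(X + u(-3, 2)) = -42*(-30 + (-3 + 2)) = -42*(-30 - 1) = -42*(-31) = 1302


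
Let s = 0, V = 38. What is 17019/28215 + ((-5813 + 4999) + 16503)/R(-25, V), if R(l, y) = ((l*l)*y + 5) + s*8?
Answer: 18821144/14894385 ≈ 1.2636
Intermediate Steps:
R(l, y) = 5 + y*l² (R(l, y) = ((l*l)*y + 5) + 0*8 = (l²*y + 5) + 0 = (y*l² + 5) + 0 = (5 + y*l²) + 0 = 5 + y*l²)
17019/28215 + ((-5813 + 4999) + 16503)/R(-25, V) = 17019/28215 + ((-5813 + 4999) + 16503)/(5 + 38*(-25)²) = 17019*(1/28215) + (-814 + 16503)/(5 + 38*625) = 1891/3135 + 15689/(5 + 23750) = 1891/3135 + 15689/23755 = 18821144/14894385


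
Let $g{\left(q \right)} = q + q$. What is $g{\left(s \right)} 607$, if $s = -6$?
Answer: $-7284$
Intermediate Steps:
$g{\left(q \right)} = 2 q$
$g{\left(s \right)} 607 = 2 \left(-6\right) 607 = \left(-12\right) 607 = -7284$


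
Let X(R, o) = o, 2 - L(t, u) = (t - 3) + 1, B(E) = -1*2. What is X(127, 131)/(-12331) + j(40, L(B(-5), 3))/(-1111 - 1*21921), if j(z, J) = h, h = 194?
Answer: -2704703/142003796 ≈ -0.019047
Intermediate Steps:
B(E) = -2
L(t, u) = 4 - t (L(t, u) = 2 - ((t - 3) + 1) = 2 - ((-3 + t) + 1) = 2 - (-2 + t) = 2 + (2 - t) = 4 - t)
j(z, J) = 194
X(127, 131)/(-12331) + j(40, L(B(-5), 3))/(-1111 - 1*21921) = 131/(-12331) + 194/(-1111 - 1*21921) = 131*(-1/12331) + 194/(-1111 - 21921) = -131/12331 + 194/(-23032) = -131/12331 + 194*(-1/23032) = -131/12331 - 97/11516 = -2704703/142003796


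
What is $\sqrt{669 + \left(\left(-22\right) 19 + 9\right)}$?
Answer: $2 \sqrt{65} \approx 16.125$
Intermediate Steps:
$\sqrt{669 + \left(\left(-22\right) 19 + 9\right)} = \sqrt{669 + \left(-418 + 9\right)} = \sqrt{669 - 409} = \sqrt{260} = 2 \sqrt{65}$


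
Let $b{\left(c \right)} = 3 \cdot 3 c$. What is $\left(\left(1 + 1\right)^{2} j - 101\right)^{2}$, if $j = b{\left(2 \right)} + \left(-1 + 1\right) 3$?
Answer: $841$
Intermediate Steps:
$b{\left(c \right)} = 9 c$
$j = 18$ ($j = 9 \cdot 2 + \left(-1 + 1\right) 3 = 18 + 0 \cdot 3 = 18 + 0 = 18$)
$\left(\left(1 + 1\right)^{2} j - 101\right)^{2} = \left(\left(1 + 1\right)^{2} \cdot 18 - 101\right)^{2} = \left(2^{2} \cdot 18 - 101\right)^{2} = \left(4 \cdot 18 - 101\right)^{2} = \left(72 - 101\right)^{2} = \left(-29\right)^{2} = 841$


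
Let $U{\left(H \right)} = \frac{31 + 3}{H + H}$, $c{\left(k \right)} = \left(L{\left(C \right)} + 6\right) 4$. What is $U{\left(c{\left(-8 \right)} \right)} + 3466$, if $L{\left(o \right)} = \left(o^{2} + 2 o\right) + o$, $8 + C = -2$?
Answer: $\frac{1053681}{304} \approx 3466.1$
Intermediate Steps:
$C = -10$ ($C = -8 - 2 = -10$)
$L{\left(o \right)} = o^{2} + 3 o$
$c{\left(k \right)} = 304$ ($c{\left(k \right)} = \left(- 10 \left(3 - 10\right) + 6\right) 4 = \left(\left(-10\right) \left(-7\right) + 6\right) 4 = \left(70 + 6\right) 4 = 76 \cdot 4 = 304$)
$U{\left(H \right)} = \frac{17}{H}$ ($U{\left(H \right)} = \frac{34}{2 H} = 34 \frac{1}{2 H} = \frac{17}{H}$)
$U{\left(c{\left(-8 \right)} \right)} + 3466 = \frac{17}{304} + 3466 = \frac{1053681}{304}$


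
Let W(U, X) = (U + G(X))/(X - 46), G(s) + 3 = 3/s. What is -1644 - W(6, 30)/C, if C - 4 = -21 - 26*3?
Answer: -24988831/15200 ≈ -1644.0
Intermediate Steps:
G(s) = -3 + 3/s
W(U, X) = (-3 + U + 3/X)/(-46 + X) (W(U, X) = (U + (-3 + 3/X))/(X - 46) = (-3 + U + 3/X)/(-46 + X))
C = -95 (C = 4 + (-21 - 26*3) = 4 + (-21 - 78) = 4 - 99 = -95)
-1644 - W(6, 30)/C = -1644 - (3 + 30*(-3 + 6))/(30*(-46 + 30))/(-95) = -1644 - (1/30)*(3 + 30*3)/(-16)*(-1)/95 = -1644 - (1/30)*(-1/16)*(3 + 90)*(-1)/95 = -1644 - (1/30)*(-1/16)*93*(-1)/95 = -1644 - (-31)*(-1)/(160*95) = -1644 - 1*31/15200 = -1644 - 31/15200 = -24988831/15200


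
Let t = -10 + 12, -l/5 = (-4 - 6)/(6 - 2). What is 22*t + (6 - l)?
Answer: 75/2 ≈ 37.500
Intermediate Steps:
l = 25/2 (l = -5*(-4 - 6)/(6 - 2) = -(-50)/4 = -5*(-5/2) = 25/2 ≈ 12.500)
t = 2
22*t + (6 - l) = 22*2 + (6 - 1*25/2) = 44 + (6 - 25/2) = 44 - 13/2 = 75/2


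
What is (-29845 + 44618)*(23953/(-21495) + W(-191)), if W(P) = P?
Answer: -61005073954/21495 ≈ -2.8381e+6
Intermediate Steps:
(-29845 + 44618)*(23953/(-21495) + W(-191)) = (-29845 + 44618)*(23953/(-21495) - 191) = 14773*(23953*(-1/21495) - 191) = 14773*(-23953/21495 - 191) = 14773*(-4129498/21495) = -61005073954/21495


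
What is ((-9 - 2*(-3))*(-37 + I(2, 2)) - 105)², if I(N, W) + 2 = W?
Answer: 36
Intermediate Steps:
I(N, W) = -2 + W
((-9 - 2*(-3))*(-37 + I(2, 2)) - 105)² = ((-9 - 2*(-3))*(-37 + (-2 + 2)) - 105)² = ((-9 + 6)*(-37 + 0) - 105)² = (-3*(-37) - 105)² = (111 - 105)² = 6² = 36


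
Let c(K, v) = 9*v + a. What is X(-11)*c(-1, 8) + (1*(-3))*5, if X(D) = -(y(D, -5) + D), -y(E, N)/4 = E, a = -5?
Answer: -2226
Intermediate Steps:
y(E, N) = -4*E
c(K, v) = -5 + 9*v (c(K, v) = 9*v - 5 = -5 + 9*v)
X(D) = 3*D (X(D) = -(-4*D + D) = -(-3)*D = 3*D)
X(-11)*c(-1, 8) + (1*(-3))*5 = (3*(-11))*(-5 + 9*8) + (1*(-3))*5 = -33*(-5 + 72) - 3*5 = -33*67 - 15 = -2211 - 15 = -2226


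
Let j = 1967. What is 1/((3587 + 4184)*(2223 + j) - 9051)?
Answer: 1/32551439 ≈ 3.0721e-8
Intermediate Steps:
1/((3587 + 4184)*(2223 + j) - 9051) = 1/((3587 + 4184)*(2223 + 1967) - 9051) = 1/(7771*4190 - 9051) = 1/(32560490 - 9051) = 1/32551439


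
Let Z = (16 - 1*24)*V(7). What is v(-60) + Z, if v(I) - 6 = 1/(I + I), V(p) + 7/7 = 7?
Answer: -5041/120 ≈ -42.008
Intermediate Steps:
V(p) = 6 (V(p) = -1 + 7 = 6)
v(I) = 6 + 1/(2*I) (v(I) = 6 + 1/(I + I) = 6 + 1/(2*I))
Z = -48 (Z = (16 - 1*24)*6 = (16 - 24)*6 = -8*6 = -48)
v(-60) + Z = (6 + (1/2)/(-60)) - 48 = (6 + (1/2)*(-1/60)) - 48 = (6 - 1/120) - 48 = 719/120 - 48 = -5041/120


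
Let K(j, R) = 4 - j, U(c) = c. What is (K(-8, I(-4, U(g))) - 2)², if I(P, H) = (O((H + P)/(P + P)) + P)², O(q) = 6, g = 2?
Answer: 100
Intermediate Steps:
I(P, H) = (6 + P)²
(K(-8, I(-4, U(g))) - 2)² = ((4 - 1*(-8)) - 2)² = ((4 + 8) - 2)² = (12 - 2)² = 10² = 100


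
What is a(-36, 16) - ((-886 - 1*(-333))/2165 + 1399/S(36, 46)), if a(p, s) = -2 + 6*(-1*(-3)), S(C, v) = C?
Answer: -1761887/77940 ≈ -22.606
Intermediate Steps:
a(p, s) = 16 (a(p, s) = -2 + 6*3 = -2 + 18 = 16)
a(-36, 16) - ((-886 - 1*(-333))/2165 + 1399/S(36, 46)) = 16 - ((-886 - 1*(-333))/2165 + 1399/36) = 16 - ((-886 + 333)*(1/2165) + 1399*(1/36)) = 16 - (-553*1/2165 + 1399/36) = 16 - (-553/2165 + 1399/36) = 16 - 1*3008927/77940 = 16 - 3008927/77940 = -1761887/77940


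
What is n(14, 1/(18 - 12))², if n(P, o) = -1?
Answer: 1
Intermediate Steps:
n(14, 1/(18 - 12))² = (-1)² = 1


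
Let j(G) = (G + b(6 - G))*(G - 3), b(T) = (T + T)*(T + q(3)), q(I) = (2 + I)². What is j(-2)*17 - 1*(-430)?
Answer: -44280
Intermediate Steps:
b(T) = 2*T*(25 + T) (b(T) = (T + T)*(T + (2 + 3)²) = (2*T)*(T + 5²) = (2*T)*(T + 25) = (2*T)*(25 + T) = 2*T*(25 + T))
j(G) = (-3 + G)*(G + 2*(6 - G)*(31 - G)) (j(G) = (G + 2*(6 - G)*(25 + (6 - G)))*(G - 3) = (G + 2*(6 - G)*(31 - G))*(-3 + G) = (-3 + G)*(G + 2*(6 - G)*(31 - G)))
j(-2)*17 - 1*(-430) = (-1116 - 79*(-2)² + 2*(-2)³ + 591*(-2))*17 - 1*(-430) = (-1116 - 79*4 + 2*(-8) - 1182)*17 + 430 = (-1116 - 316 - 16 - 1182)*17 + 430 = -2630*17 + 430 = -44710 + 430 = -44280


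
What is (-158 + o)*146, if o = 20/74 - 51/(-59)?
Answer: -49995802/2183 ≈ -22902.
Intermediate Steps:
o = 2477/2183 (o = 20*(1/74) - 51*(-1/59) = 10/37 + 51/59 = 2477/2183 ≈ 1.1347)
(-158 + o)*146 = (-158 + 2477/2183)*146 = -342437/2183*146 = -49995802/2183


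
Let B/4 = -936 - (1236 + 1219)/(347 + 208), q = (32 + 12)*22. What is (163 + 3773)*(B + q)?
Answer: -406851200/37 ≈ -1.0996e+7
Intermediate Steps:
q = 968 (q = 44*22 = 968)
B = -417548/111 (B = 4*(-936 - (1236 + 1219)/(347 + 208)) = 4*(-936 - 2455/555) = 4*(-936 - 1*491/111) = 4*(-936 - 491/111) = 4*(-104387/111) = -417548/111 ≈ -3761.7)
(163 + 3773)*(B + q) = (163 + 3773)*(-417548/111 + 968) = 3936*(-310100/111) = -406851200/37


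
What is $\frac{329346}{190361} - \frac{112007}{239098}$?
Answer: $\frac{3022326599}{2395522862} \approx 1.2617$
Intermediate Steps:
$\frac{329346}{190361} - \frac{112007}{239098} = 329346 \cdot \frac{1}{190361} - \frac{112007}{239098} = \frac{17334}{10019} - \frac{112007}{239098} = \frac{3022326599}{2395522862}$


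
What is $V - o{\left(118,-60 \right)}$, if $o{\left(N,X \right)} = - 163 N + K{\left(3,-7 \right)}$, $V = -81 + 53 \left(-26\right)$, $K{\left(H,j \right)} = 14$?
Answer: $17761$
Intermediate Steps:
$V = -1459$ ($V = -81 - 1378 = -1459$)
$o{\left(N,X \right)} = 14 - 163 N$ ($o{\left(N,X \right)} = - 163 N + 14 = 14 - 163 N$)
$V - o{\left(118,-60 \right)} = -1459 - \left(14 - 19234\right) = -1459 - -19220 = -1459 + 19220 = 17761$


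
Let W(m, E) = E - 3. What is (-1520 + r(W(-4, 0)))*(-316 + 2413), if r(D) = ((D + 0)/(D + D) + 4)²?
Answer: -12579903/4 ≈ -3.1450e+6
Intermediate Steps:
W(m, E) = -3 + E
r(D) = 81/4 (r(D) = (D/((2*D)) + 4)² = (D*(1/(2*D)) + 4)² = (½ + 4)² = (9/2)² = 81/4)
(-1520 + r(W(-4, 0)))*(-316 + 2413) = (-1520 + 81/4)*(-316 + 2413) = -5999/4*2097 = -12579903/4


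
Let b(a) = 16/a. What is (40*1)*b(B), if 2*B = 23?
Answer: 1280/23 ≈ 55.652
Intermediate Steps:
B = 23/2 (B = (½)*23 = 23/2 ≈ 11.500)
(40*1)*b(B) = (40*1)*(16/(23/2)) = 40*(16*(2/23)) = 40*(32/23) = 1280/23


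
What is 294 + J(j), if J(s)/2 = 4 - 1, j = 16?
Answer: 300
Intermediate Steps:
J(s) = 6 (J(s) = 2*(4 - 1) = 2*3 = 6)
294 + J(j) = 294 + 6 = 300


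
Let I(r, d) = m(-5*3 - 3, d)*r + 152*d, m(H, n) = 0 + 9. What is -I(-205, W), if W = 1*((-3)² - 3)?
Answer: 933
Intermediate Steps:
W = 6 (W = 1*(9 - 3) = 1*6 = 6)
m(H, n) = 9
I(r, d) = 9*r + 152*d
-I(-205, W) = -(9*(-205) + 152*6) = -(-1845 + 912) = -1*(-933) = 933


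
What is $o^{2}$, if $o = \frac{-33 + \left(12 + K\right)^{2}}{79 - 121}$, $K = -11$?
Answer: $\frac{256}{441} \approx 0.5805$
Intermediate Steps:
$o = \frac{16}{21}$ ($o = \frac{-33 + \left(12 - 11\right)^{2}}{79 - 121} = \frac{-33 + 1^{2}}{-42} = \left(-33 + 1\right) \left(- \frac{1}{42}\right) = \left(-32\right) \left(- \frac{1}{42}\right) = \frac{16}{21} \approx 0.7619$)
$o^{2} = \left(\frac{16}{21}\right)^{2} = \frac{256}{441}$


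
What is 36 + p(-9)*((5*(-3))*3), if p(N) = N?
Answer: 441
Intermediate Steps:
36 + p(-9)*((5*(-3))*3) = 36 - 9*5*(-3)*3 = 36 - (-135)*3 = 36 - 9*(-45) = 36 + 405 = 441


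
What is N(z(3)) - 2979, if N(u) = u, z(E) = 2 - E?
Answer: -2980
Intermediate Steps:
N(z(3)) - 2979 = (2 - 1*3) - 2979 = (2 - 3) - 2979 = -1 - 2979 = -2980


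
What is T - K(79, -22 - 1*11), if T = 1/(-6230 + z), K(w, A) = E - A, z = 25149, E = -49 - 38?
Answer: 1021627/18919 ≈ 54.000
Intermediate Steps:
E = -87
K(w, A) = -87 - A
T = 1/18919 (T = 1/(-6230 + 25149) = 1/18919 ≈ 5.2857e-5)
T - K(79, -22 - 1*11) = 1/18919 - (-87 - (-22 - 1*11)) = 1/18919 - (-87 - (-22 - 11)) = 1/18919 - (-87 - 1*(-33)) = 1/18919 - (-87 + 33) = 1/18919 - 1*(-54) = 1/18919 + 54 = 1021627/18919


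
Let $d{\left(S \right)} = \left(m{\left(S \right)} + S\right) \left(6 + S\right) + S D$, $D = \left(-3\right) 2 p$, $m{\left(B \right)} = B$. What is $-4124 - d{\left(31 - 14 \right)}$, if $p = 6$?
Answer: $-4294$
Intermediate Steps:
$D = -36$ ($D = \left(-3\right) 2 \cdot 6 = \left(-6\right) 6 = -36$)
$d{\left(S \right)} = - 36 S + 2 S \left(6 + S\right)$ ($d{\left(S \right)} = \left(S + S\right) \left(6 + S\right) + S \left(-36\right) = 2 S \left(6 + S\right) - 36 S = - 36 S + 2 S \left(6 + S\right)$)
$-4124 - d{\left(31 - 14 \right)} = -4124 - 2 \left(31 - 14\right) \left(-12 + \left(31 - 14\right)\right) = -4124 - 2 \cdot 17 \left(-12 + 17\right) = -4124 - 2 \cdot 17 \cdot 5 = -4124 - 170 = -4294$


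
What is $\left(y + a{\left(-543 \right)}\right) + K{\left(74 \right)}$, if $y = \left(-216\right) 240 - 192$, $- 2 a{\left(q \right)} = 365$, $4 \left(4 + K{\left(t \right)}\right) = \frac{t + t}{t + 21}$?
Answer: $- \frac{9921441}{190} \approx -52218.0$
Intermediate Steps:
$K{\left(t \right)} = -4 + \frac{t}{2 \left(21 + t\right)}$ ($K{\left(t \right)} = -4 + \frac{\left(t + t\right) \frac{1}{t + 21}}{4} = -4 + \frac{2 t \frac{1}{21 + t}}{4} = -4 + \frac{t}{2 \left(21 + t\right)}$)
$a{\left(q \right)} = - \frac{365}{2}$ ($a{\left(q \right)} = \left(- \frac{1}{2}\right) 365 = - \frac{365}{2}$)
$y = -52032$ ($y = -51840 - 192 = -52032$)
$\left(y + a{\left(-543 \right)}\right) + K{\left(74 \right)} = \left(-52032 - \frac{365}{2}\right) + \frac{7 \left(-24 - 74\right)}{2 \left(21 + 74\right)} = - \frac{104429}{2} + \frac{7 \left(-24 - 74\right)}{2 \cdot 95} = - \frac{104429}{2} + \frac{7}{2} \cdot \frac{1}{95} \left(-98\right) = - \frac{104429}{2} - \frac{343}{95} = - \frac{9921441}{190}$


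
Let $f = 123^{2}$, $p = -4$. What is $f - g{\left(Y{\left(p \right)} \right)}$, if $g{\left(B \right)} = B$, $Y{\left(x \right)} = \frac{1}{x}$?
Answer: $\frac{60517}{4} \approx 15129.0$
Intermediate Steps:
$f = 15129$
$f - g{\left(Y{\left(p \right)} \right)} = 15129 - \frac{1}{-4} = 15129 - - \frac{1}{4} = 15129 + \frac{1}{4} = \frac{60517}{4}$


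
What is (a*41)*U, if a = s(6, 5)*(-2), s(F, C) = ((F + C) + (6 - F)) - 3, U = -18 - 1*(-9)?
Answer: 5904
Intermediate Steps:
U = -9 (U = -18 + 9 = -9)
s(F, C) = 3 + C (s(F, C) = ((C + F) + (6 - F)) - 3 = (6 + C) - 3 = 3 + C)
a = -16 (a = (3 + 5)*(-2) = 8*(-2) = -16)
(a*41)*U = -16*41*(-9) = -656*(-9) = 5904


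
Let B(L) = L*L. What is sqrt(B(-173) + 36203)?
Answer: 6*sqrt(1837) ≈ 257.16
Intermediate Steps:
B(L) = L**2
sqrt(B(-173) + 36203) = sqrt((-173)**2 + 36203) = sqrt(29929 + 36203) = sqrt(66132) = 6*sqrt(1837)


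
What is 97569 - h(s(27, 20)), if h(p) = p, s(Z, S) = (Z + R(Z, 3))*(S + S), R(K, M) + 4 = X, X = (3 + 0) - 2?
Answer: 96609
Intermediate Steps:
X = 1 (X = 3 - 2 = 1)
R(K, M) = -3 (R(K, M) = -4 + 1 = -3)
s(Z, S) = 2*S*(-3 + Z) (s(Z, S) = (Z - 3)*(S + S) = (-3 + Z)*(2*S) = 2*S*(-3 + Z))
97569 - h(s(27, 20)) = 97569 - 2*20*(-3 + 27) = 97569 - 2*20*24 = 97569 - 1*960 = 97569 - 960 = 96609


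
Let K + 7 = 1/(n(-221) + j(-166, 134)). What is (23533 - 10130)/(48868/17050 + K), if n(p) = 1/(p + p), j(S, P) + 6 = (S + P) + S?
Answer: -10302761787175/3181413779 ≈ -3238.4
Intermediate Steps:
j(S, P) = -6 + P + 2*S (j(S, P) = -6 + ((S + P) + S) = -6 + ((P + S) + S) = -6 + (P + 2*S) = -6 + P + 2*S)
n(p) = 1/(2*p)
K = -631625/90169 (K = -7 + 1/((½)/(-221) + (-6 + 134 + 2*(-166))) = -7 + 1/((½)*(-1/221) + (-6 + 134 - 332)) = -7 + 1/(-1/442 - 204) = -7 + 1/(-90169/442) = -7 - 442/90169 = -631625/90169 ≈ -7.0049)
(23533 - 10130)/(48868/17050 + K) = (23533 - 10130)/(48868/17050 - 631625/90169) = 13403/(48868*(1/17050) - 631625/90169) = 13403/(24434/8525 - 631625/90169) = 13403/(-3181413779/768690725) = 13403*(-768690725/3181413779) = -10302761787175/3181413779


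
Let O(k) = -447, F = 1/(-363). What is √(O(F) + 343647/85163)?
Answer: I*√3212707236882/85163 ≈ 21.047*I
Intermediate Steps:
F = -1/363 ≈ -0.0027548
√(O(F) + 343647/85163) = √(-447 + 343647/85163) = √(-37724214/85163) = I*√3212707236882/85163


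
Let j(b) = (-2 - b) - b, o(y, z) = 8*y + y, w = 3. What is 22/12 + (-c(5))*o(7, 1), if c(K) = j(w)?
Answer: 3035/6 ≈ 505.83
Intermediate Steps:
o(y, z) = 9*y
j(b) = -2 - 2*b
c(K) = -8 (c(K) = -2 - 2*3 = -2 - 6 = -8)
22/12 + (-c(5))*o(7, 1) = 22/12 + (-1*(-8))*(9*7) = 22*(1/12) + 8*63 = 11/6 + 504 = 3035/6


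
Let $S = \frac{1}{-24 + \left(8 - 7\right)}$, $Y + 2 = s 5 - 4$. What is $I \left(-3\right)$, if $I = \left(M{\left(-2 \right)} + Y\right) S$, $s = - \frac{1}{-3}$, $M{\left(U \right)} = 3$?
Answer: $- \frac{4}{23} \approx -0.17391$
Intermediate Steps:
$s = \frac{1}{3}$ ($s = \left(-1\right) \left(- \frac{1}{3}\right) = \frac{1}{3} \approx 0.33333$)
$Y = - \frac{13}{3}$ ($Y = -2 + \left(\frac{1}{3} \cdot 5 - 4\right) = -2 + \left(\frac{5}{3} - 4\right) = -2 - \frac{7}{3} = - \frac{13}{3} \approx -4.3333$)
$S = - \frac{1}{23}$ ($S = \frac{1}{-24 + 1} = \frac{1}{-23} = - \frac{1}{23} \approx -0.043478$)
$I = \frac{4}{69}$ ($I = \left(3 - \frac{13}{3}\right) \left(- \frac{1}{23}\right) = \left(- \frac{4}{3}\right) \left(- \frac{1}{23}\right) = \frac{4}{69} \approx 0.057971$)
$I \left(-3\right) = \frac{4}{69} \left(-3\right) = - \frac{4}{23}$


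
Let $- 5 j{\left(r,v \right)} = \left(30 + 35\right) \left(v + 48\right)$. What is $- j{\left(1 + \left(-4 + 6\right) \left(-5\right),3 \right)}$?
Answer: $663$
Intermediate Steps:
$j{\left(r,v \right)} = -624 - 13 v$ ($j{\left(r,v \right)} = - \frac{\left(30 + 35\right) \left(v + 48\right)}{5} = - \frac{65 \left(48 + v\right)}{5} = - \frac{3120 + 65 v}{5} = -624 - 13 v$)
$- j{\left(1 + \left(-4 + 6\right) \left(-5\right),3 \right)} = - (-624 - 39) = \left(-1\right) \left(-663\right) = 663$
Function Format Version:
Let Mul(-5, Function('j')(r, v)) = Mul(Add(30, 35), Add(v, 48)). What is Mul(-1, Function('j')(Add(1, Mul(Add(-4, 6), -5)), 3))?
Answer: 663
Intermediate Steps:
Function('j')(r, v) = Add(-624, Mul(-13, v)) (Function('j')(r, v) = Mul(Rational(-1, 5), Mul(Add(30, 35), Add(v, 48))) = Mul(Rational(-1, 5), Mul(65, Add(48, v))) = Mul(Rational(-1, 5), Add(3120, Mul(65, v))) = Add(-624, Mul(-13, v)))
Mul(-1, Function('j')(Add(1, Mul(Add(-4, 6), -5)), 3)) = Mul(-1, Add(-624, Mul(-13, 3))) = Mul(-1, Add(-624, -39)) = Mul(-1, -663) = 663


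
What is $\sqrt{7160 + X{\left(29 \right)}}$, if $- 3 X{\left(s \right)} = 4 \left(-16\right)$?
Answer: $\frac{2 \sqrt{16158}}{3} \approx 84.743$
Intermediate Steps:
$X{\left(s \right)} = \frac{64}{3}$ ($X{\left(s \right)} = - \frac{4 \left(-16\right)}{3} = \left(- \frac{1}{3}\right) \left(-64\right) = \frac{64}{3}$)
$\sqrt{7160 + X{\left(29 \right)}} = \sqrt{7160 + \frac{64}{3}} = \sqrt{\frac{21544}{3}} = \frac{2 \sqrt{16158}}{3}$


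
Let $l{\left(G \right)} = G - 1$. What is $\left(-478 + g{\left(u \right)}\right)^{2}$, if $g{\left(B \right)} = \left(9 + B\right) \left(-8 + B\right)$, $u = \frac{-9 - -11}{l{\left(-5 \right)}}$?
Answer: $\frac{24522304}{81} \approx 3.0274 \cdot 10^{5}$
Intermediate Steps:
$l{\left(G \right)} = -1 + G$ ($l{\left(G \right)} = G - 1 = -1 + G$)
$u = - \frac{1}{3}$ ($u = \frac{-9 - -11}{-1 - 5} = \frac{-9 + 11}{-6} = 2 \left(- \frac{1}{6}\right) = - \frac{1}{3} \approx -0.33333$)
$g{\left(B \right)} = \left(-8 + B\right) \left(9 + B\right)$
$\left(-478 + g{\left(u \right)}\right)^{2} = \left(-478 - \left(\frac{217}{3} - \frac{1}{9}\right)\right)^{2} = \left(-478 - \frac{650}{9}\right)^{2} = \left(- \frac{4952}{9}\right)^{2} = \frac{24522304}{81}$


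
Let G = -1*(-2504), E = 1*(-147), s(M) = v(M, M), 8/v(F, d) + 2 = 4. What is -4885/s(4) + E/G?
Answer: -3058157/2504 ≈ -1221.3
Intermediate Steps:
v(F, d) = 4 (v(F, d) = 8/(-2 + 4) = 8/2 = 8*(1/2) = 4)
s(M) = 4
E = -147
G = 2504
-4885/s(4) + E/G = -4885/4 - 147/2504 = -3058157/2504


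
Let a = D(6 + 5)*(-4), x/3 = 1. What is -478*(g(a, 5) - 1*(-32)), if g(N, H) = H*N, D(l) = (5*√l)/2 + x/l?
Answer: -139576/11 + 23900*√11 ≈ 66579.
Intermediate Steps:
x = 3 (x = 3*1 = 3)
D(l) = 3/l + 5*√l/2 (D(l) = (5*√l)/2 + 3/l = (5*√l)*(½) + 3/l = 5*√l/2 + 3/l = 3/l + 5*√l/2)
a = -12/11 - 10*√11 (a = ((6 + 5*(6 + 5)^(3/2))/(2*(6 + 5)))*(-4) = ((½)*(6 + 5*11^(3/2))/11)*(-4) = ((½)*(1/11)*(6 + 5*(11*√11)))*(-4) = ((½)*(1/11)*(6 + 55*√11))*(-4) = (3/11 + 5*√11/2)*(-4) = -12/11 - 10*√11 ≈ -34.257)
-478*(g(a, 5) - 1*(-32)) = -478*(5*(-12/11 - 10*√11) - 1*(-32)) = -478*((-60/11 - 50*√11) + 32) = -478*(292/11 - 50*√11) = -139576/11 + 23900*√11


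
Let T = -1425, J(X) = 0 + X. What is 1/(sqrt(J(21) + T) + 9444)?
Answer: 787/7432545 - I*sqrt(39)/14865090 ≈ 0.00010589 - 4.2011e-7*I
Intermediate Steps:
J(X) = X
1/(sqrt(J(21) + T) + 9444) = 1/(sqrt(21 - 1425) + 9444) = 1/(sqrt(-1404) + 9444) = 1/(6*I*sqrt(39) + 9444) = 1/(9444 + 6*I*sqrt(39))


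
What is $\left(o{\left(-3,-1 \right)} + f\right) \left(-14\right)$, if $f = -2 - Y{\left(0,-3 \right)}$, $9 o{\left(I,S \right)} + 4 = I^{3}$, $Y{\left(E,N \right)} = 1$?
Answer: $\frac{812}{9} \approx 90.222$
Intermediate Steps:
$o{\left(I,S \right)} = - \frac{4}{9} + \frac{I^{3}}{9}$
$f = -3$ ($f = -2 - 1 = -3$)
$\left(o{\left(-3,-1 \right)} + f\right) \left(-14\right) = \left(\left(- \frac{4}{9} + \frac{\left(-3\right)^{3}}{9}\right) - 3\right) \left(-14\right) = \left(\left(- \frac{4}{9} + \frac{1}{9} \left(-27\right)\right) - 3\right) \left(-14\right) = \left(\left(- \frac{4}{9} - 3\right) - 3\right) \left(-14\right) = \left(- \frac{31}{9} - 3\right) \left(-14\right) = \left(- \frac{58}{9}\right) \left(-14\right) = \frac{812}{9}$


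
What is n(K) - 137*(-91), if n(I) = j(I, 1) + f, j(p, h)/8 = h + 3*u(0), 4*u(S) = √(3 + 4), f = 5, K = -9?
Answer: 12480 + 6*√7 ≈ 12496.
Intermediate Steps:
u(S) = √7/4 (u(S) = √(3 + 4)/4 = √7/4)
j(p, h) = 6*√7 + 8*h (j(p, h) = 8*(h + 3*(√7/4)) = 8*(h + 3*√7/4) = 6*√7 + 8*h)
n(I) = 13 + 6*√7 (n(I) = (6*√7 + 8*1) + 5 = (6*√7 + 8) + 5 = (8 + 6*√7) + 5 = 13 + 6*√7)
n(K) - 137*(-91) = (13 + 6*√7) - 137*(-91) = (13 + 6*√7) + 12467 = 12480 + 6*√7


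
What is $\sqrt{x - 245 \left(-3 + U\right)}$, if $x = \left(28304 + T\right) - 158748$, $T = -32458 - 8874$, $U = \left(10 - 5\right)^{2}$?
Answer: $i \sqrt{177166} \approx 420.91 i$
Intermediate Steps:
$U = 25$ ($U = 5^{2} = 25$)
$T = -41332$
$x = -171776$ ($x = \left(28304 - 41332\right) - 158748 = -13028 - 158748 = -171776$)
$\sqrt{x - 245 \left(-3 + U\right)} = \sqrt{-171776 - 245 \left(-3 + 25\right)} = \sqrt{-171776 - 5390} = \sqrt{-177166} = i \sqrt{177166}$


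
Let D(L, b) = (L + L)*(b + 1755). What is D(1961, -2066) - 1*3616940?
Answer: -4836682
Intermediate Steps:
D(L, b) = 2*L*(1755 + b) (D(L, b) = (2*L)*(1755 + b) = 2*L*(1755 + b))
D(1961, -2066) - 1*3616940 = 2*1961*(1755 - 2066) - 1*3616940 = 2*1961*(-311) - 3616940 = -1219742 - 3616940 = -4836682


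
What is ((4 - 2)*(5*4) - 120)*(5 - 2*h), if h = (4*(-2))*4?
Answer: -5520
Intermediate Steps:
h = -32 (h = -8*4 = -32)
((4 - 2)*(5*4) - 120)*(5 - 2*h) = ((4 - 2)*(5*4) - 120)*(5 - 2*(-32)) = (2*20 - 120)*(5 + 64) = (40 - 120)*69 = -80*69 = -5520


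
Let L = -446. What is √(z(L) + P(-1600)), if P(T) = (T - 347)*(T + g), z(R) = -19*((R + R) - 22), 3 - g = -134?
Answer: √2865827 ≈ 1692.9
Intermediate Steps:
g = 137 (g = 3 - 1*(-134) = 3 + 134 = 137)
z(R) = 418 - 38*R (z(R) = -19*(2*R - 22) = -19*(-22 + 2*R) = 418 - 38*R)
P(T) = (-347 + T)*(137 + T) (P(T) = (T - 347)*(T + 137) = (-347 + T)*(137 + T))
√(z(L) + P(-1600)) = √((418 - 38*(-446)) + (-47539 + (-1600)² - 210*(-1600))) = √((418 + 16948) + (-47539 + 2560000 + 336000)) = √(17366 + 2848461) = √2865827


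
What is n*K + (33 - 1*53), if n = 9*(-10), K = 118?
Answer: -10640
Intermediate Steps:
n = -90
n*K + (33 - 1*53) = -90*118 + (33 - 1*53) = -10620 + (33 - 53) = -10620 - 20 = -10640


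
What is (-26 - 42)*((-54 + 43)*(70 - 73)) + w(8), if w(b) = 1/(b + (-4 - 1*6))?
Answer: -4489/2 ≈ -2244.5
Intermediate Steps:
w(b) = 1/(-10 + b) (w(b) = 1/(b + (-4 - 6)) = 1/(b - 10) = 1/(-10 + b))
(-26 - 42)*((-54 + 43)*(70 - 73)) + w(8) = (-26 - 42)*((-54 + 43)*(70 - 73)) + 1/(-10 + 8) = -(-748)*(-3) + 1/(-2) = -68*33 - 1/2 = -2244 - 1/2 = -4489/2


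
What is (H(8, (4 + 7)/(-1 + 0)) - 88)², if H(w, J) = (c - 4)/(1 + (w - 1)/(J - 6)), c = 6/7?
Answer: 10673289/1225 ≈ 8712.9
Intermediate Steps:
c = 6/7 (c = 6*(⅐) = 6/7 ≈ 0.85714)
H(w, J) = -22/(7*(1 + (-1 + w)/(-6 + J))) (H(w, J) = (6/7 - 4)/(1 + (w - 1)/(J - 6)) = -22/(7*(1 + (-1 + w)/(-6 + J))))
(H(8, (4 + 7)/(-1 + 0)) - 88)² = (22*(6 - (4 + 7)/(-1 + 0))/(7*(-7 + (4 + 7)/(-1 + 0) + 8)) - 88)² = (22*(6 - 11/(-1))/(7*(-7 + 11/(-1) + 8)) - 88)² = (22*(6 - 11*(-1))/(7*(-7 + 11*(-1) + 8)) - 88)² = (22*(6 - 1*(-11))/(7*(-7 - 11 + 8)) - 88)² = ((22/7)*(6 + 11)/(-10) - 88)² = ((22/7)*(-⅒)*17 - 88)² = (-187/35 - 88)² = (-3267/35)² = 10673289/1225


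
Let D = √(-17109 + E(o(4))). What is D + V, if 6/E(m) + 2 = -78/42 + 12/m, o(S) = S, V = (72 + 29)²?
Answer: 10201 + 2*I*√4279 ≈ 10201.0 + 130.83*I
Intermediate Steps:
V = 10201 (V = 101² = 10201)
E(m) = 6/(-27/7 + 12/m) (E(m) = 6/(-2 + (-78/42 + 12/m)) = 6/(-2 + (-78*1/42 + 12/m)) = 6/(-2 + (-13/7 + 12/m)) = 6/(-27/7 + 12/m))
D = 2*I*√4279 (D = √(-17109 - 14*4/(-28 + 9*4)) = √(-17109 - 14*4/(-28 + 36)) = √(-17109 - 14*4/8) = √(-17109 - 14*4*⅛) = √(-17109 - 7) = √(-17116) = 2*I*√4279 ≈ 130.83*I)
D + V = 2*I*√4279 + 10201 = 10201 + 2*I*√4279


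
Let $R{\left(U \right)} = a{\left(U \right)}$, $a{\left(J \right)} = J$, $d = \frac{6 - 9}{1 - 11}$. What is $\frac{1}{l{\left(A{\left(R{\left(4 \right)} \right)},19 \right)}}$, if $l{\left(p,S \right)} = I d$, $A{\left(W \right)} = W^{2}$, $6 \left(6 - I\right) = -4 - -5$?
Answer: $\frac{4}{7} \approx 0.57143$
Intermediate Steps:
$d = \frac{3}{10}$ ($d = - \frac{3}{-10} = \left(-3\right) \left(- \frac{1}{10}\right) = \frac{3}{10} \approx 0.3$)
$R{\left(U \right)} = U$
$I = \frac{35}{6}$ ($I = 6 - \frac{-4 - -5}{6} = 6 - \frac{-4 + 5}{6} = 6 - \frac{1}{6} = \frac{35}{6} \approx 5.8333$)
$l{\left(p,S \right)} = \frac{7}{4}$ ($l{\left(p,S \right)} = \frac{35}{6} \cdot \frac{3}{10} = \frac{7}{4}$)
$\frac{1}{l{\left(A{\left(R{\left(4 \right)} \right)},19 \right)}} = \frac{1}{\frac{7}{4}} = \frac{4}{7}$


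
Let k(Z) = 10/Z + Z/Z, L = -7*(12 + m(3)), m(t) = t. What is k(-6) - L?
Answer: 313/3 ≈ 104.33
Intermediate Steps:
L = -105 (L = -7*(12 + 3) = -7*15 = -105)
k(Z) = 1 + 10/Z (k(Z) = 10/Z + 1 = 1 + 10/Z)
k(-6) - L = (10 - 6)/(-6) - 1*(-105) = -1/6*4 + 105 = -2/3 + 105 = 313/3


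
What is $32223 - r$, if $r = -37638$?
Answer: $69861$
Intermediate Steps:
$32223 - r = 32223 - -37638 = 32223 + 37638 = 69861$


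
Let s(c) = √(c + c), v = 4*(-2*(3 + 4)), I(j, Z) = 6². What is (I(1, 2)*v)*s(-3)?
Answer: -2016*I*√6 ≈ -4938.2*I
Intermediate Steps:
I(j, Z) = 36
v = -56 (v = 4*(-2*7) = 4*(-14) = -56)
s(c) = √2*√c (s(c) = √(2*c) = √2*√c)
(I(1, 2)*v)*s(-3) = (36*(-56))*(√2*√(-3)) = -2016*√2*I*√3 = -2016*I*√6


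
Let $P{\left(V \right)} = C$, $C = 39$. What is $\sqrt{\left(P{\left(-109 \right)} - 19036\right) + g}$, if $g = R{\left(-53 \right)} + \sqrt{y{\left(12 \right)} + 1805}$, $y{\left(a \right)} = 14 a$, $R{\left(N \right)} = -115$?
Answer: $\sqrt{-19112 + \sqrt{1973}} \approx 138.09 i$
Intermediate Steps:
$P{\left(V \right)} = 39$
$g = -115 + \sqrt{1973}$ ($g = -115 + \sqrt{14 \cdot 12 + 1805} = -115 + \sqrt{168 + 1805} = -115 + \sqrt{1973} \approx -70.582$)
$\sqrt{\left(P{\left(-109 \right)} - 19036\right) + g} = \sqrt{\left(39 - 19036\right) - \left(115 - \sqrt{1973}\right)} = \sqrt{-18997 - \left(115 - \sqrt{1973}\right)} = \sqrt{-19112 + \sqrt{1973}}$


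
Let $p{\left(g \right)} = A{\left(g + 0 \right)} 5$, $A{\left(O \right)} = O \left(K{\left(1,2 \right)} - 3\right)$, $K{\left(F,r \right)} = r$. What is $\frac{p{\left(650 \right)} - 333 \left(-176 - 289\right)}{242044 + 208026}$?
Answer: $\frac{30319}{90014} \approx 0.33683$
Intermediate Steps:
$A{\left(O \right)} = - O$ ($A{\left(O \right)} = O \left(2 - 3\right) = O \left(-1\right) = - O$)
$p{\left(g \right)} = - 5 g$ ($p{\left(g \right)} = - (g + 0) 5 = - g 5 = - 5 g$)
$\frac{p{\left(650 \right)} - 333 \left(-176 - 289\right)}{242044 + 208026} = \frac{\left(-5\right) 650 - 333 \left(-176 - 289\right)}{242044 + 208026} = \frac{-3250 - 333 \left(-176 - 289\right)}{450070} = \left(-3250 - -154845\right) \frac{1}{450070} = \left(-3250 + 154845\right) \frac{1}{450070} = 151595 \cdot \frac{1}{450070} = \frac{30319}{90014}$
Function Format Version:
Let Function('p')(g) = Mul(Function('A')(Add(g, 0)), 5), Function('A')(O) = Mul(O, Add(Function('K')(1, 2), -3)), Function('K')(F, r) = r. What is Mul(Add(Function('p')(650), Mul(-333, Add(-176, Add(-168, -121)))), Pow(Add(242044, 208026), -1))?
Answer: Rational(30319, 90014) ≈ 0.33683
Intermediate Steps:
Function('A')(O) = Mul(-1, O) (Function('A')(O) = Mul(O, Add(2, -3)) = Mul(O, -1) = Mul(-1, O))
Function('p')(g) = Mul(-5, g) (Function('p')(g) = Mul(Mul(-1, Add(g, 0)), 5) = Mul(Mul(-1, g), 5) = Mul(-5, g))
Mul(Add(Function('p')(650), Mul(-333, Add(-176, Add(-168, -121)))), Pow(Add(242044, 208026), -1)) = Mul(Add(Mul(-5, 650), Mul(-333, Add(-176, Add(-168, -121)))), Pow(Add(242044, 208026), -1)) = Mul(Add(-3250, Mul(-333, Add(-176, -289))), Pow(450070, -1)) = Mul(Add(-3250, Mul(-333, -465)), Rational(1, 450070)) = Mul(Add(-3250, 154845), Rational(1, 450070)) = Mul(151595, Rational(1, 450070)) = Rational(30319, 90014)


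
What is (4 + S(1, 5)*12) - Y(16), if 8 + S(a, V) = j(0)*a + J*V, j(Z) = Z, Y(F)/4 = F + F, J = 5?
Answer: 80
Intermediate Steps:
Y(F) = 8*F (Y(F) = 4*(F + F) = 4*(2*F) = 8*F)
S(a, V) = -8 + 5*V (S(a, V) = -8 + (0*a + 5*V) = -8 + (0 + 5*V) = -8 + 5*V)
(4 + S(1, 5)*12) - Y(16) = (4 + (-8 + 5*5)*12) - 8*16 = (4 + (-8 + 25)*12) - 1*128 = (4 + 17*12) - 128 = (4 + 204) - 128 = 208 - 128 = 80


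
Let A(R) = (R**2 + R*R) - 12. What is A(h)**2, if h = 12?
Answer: 76176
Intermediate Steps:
A(R) = -12 + 2*R**2 (A(R) = (R**2 + R**2) - 12 = 2*R**2 - 12 = -12 + 2*R**2)
A(h)**2 = (-12 + 2*12**2)**2 = (-12 + 2*144)**2 = (-12 + 288)**2 = 276**2 = 76176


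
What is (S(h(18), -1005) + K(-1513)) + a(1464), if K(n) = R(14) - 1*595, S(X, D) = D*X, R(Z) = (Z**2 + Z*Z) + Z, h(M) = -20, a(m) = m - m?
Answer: 19911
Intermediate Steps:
a(m) = 0
R(Z) = Z + 2*Z**2 (R(Z) = (Z**2 + Z**2) + Z = 2*Z**2 + Z = Z + 2*Z**2)
K(n) = -189 (K(n) = 14*(1 + 2*14) - 1*595 = 14*(1 + 28) - 595 = 14*29 - 595 = 406 - 595 = -189)
(S(h(18), -1005) + K(-1513)) + a(1464) = (-1005*(-20) - 189) + 0 = (20100 - 189) + 0 = 19911 + 0 = 19911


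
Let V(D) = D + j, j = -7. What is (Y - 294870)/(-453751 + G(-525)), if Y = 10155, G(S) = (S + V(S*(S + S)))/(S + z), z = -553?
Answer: 384615/613652 ≈ 0.62676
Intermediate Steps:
V(D) = -7 + D (V(D) = D - 7 = -7 + D)
G(S) = (-7 + S + 2*S**2)/(-553 + S) (G(S) = (S + (-7 + S*(S + S)))/(S - 553) = (S + (-7 + S*(2*S)))/(-553 + S) = (S + (-7 + 2*S**2))/(-553 + S) = (-7 + S + 2*S**2)/(-553 + S))
(Y - 294870)/(-453751 + G(-525)) = (10155 - 294870)/(-453751 + (-7 - 525 + 2*(-525)**2)/(-553 - 525)) = -284715/(-453751 + (-7 - 525 + 2*275625)/(-1078)) = -284715/(-453751 - (-7 - 525 + 551250)/1078) = -284715/(-453751 - 1/1078*550718) = -284715/(-453751 - 39337/77) = -284715/(-34978164/77) = -284715*(-77/34978164) = 384615/613652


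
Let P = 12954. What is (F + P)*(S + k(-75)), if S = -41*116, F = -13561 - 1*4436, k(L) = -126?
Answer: 24619926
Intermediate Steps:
F = -17997 (F = -13561 - 4436 = -17997)
S = -4756
(F + P)*(S + k(-75)) = (-17997 + 12954)*(-4756 - 126) = -5043*(-4882) = 24619926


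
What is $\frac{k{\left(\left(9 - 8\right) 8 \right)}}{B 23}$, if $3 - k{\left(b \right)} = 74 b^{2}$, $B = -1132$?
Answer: $\frac{4733}{26036} \approx 0.18179$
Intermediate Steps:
$k{\left(b \right)} = 3 - 74 b^{2}$
$\frac{k{\left(\left(9 - 8\right) 8 \right)}}{B 23} = \frac{3 - 74 \left(\left(9 - 8\right) 8\right)^{2}}{\left(-1132\right) 23} = \frac{3 - 74 \left(1 \cdot 8\right)^{2}}{-26036} = \left(3 - 74 \cdot 8^{2}\right) \left(- \frac{1}{26036}\right) = \left(3 - 4736\right) \left(- \frac{1}{26036}\right) = \left(-4733\right) \left(- \frac{1}{26036}\right) = \frac{4733}{26036}$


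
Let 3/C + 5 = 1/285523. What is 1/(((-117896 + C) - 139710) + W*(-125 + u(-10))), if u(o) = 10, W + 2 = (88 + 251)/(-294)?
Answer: -34976543/8997505756126 ≈ -3.8874e-6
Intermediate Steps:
C = -856569/1427614 (C = 3/(-5 + 1/285523) = 3/(-1427614/285523) = 3*(-285523/1427614) = -856569/1427614 ≈ -0.60000)
W = -309/98 (W = -2 + (88 + 251)/(-294) = -2 + 339*(-1/294) = -2 - 113/98 = -309/98 ≈ -3.1531)
1/(((-117896 + C) - 139710) + W*(-125 + u(-10))) = 1/(((-117896 - 856569/1427614) - 139710) - 309*(-125 + 10)/98) = 1/((-168310836713/1427614 - 139710) - 309/98*(-115)) = 1/(-367762788653/1427614 + 35535/98) = 1/(-8997505756126/34976543) = -34976543/8997505756126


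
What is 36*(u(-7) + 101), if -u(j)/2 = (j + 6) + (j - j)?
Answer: 3708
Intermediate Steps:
u(j) = -12 - 2*j (u(j) = -2*((j + 6) + (j - j)) = -2*((6 + j) + 0) = -2*(6 + j) = -12 - 2*j)
36*(u(-7) + 101) = 36*((-12 - 2*(-7)) + 101) = 36*((-12 + 14) + 101) = 36*(2 + 101) = 36*103 = 3708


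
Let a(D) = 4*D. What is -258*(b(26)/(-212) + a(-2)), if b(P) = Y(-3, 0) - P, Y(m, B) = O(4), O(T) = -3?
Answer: 215043/106 ≈ 2028.7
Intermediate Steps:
Y(m, B) = -3
b(P) = -3 - P
-258*(b(26)/(-212) + a(-2)) = -258*((-3 - 1*26)/(-212) + 4*(-2)) = -258*((-3 - 26)*(-1/212) - 8) = -258*(-29*(-1/212) - 8) = -258*(29/212 - 8) = -258*(-1667/212) = 215043/106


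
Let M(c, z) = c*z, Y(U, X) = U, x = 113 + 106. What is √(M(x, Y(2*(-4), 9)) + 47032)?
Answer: 4*√2830 ≈ 212.79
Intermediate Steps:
x = 219
√(M(x, Y(2*(-4), 9)) + 47032) = √(219*(2*(-4)) + 47032) = √(219*(-8) + 47032) = √(-1752 + 47032) = √45280 = 4*√2830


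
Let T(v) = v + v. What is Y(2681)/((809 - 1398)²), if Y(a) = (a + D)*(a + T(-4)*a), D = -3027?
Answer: 6493382/346921 ≈ 18.717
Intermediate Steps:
T(v) = 2*v
Y(a) = -7*a*(-3027 + a) (Y(a) = (a - 3027)*(a + (2*(-4))*a) = (-3027 + a)*(a - 8*a) = (-3027 + a)*(-7*a) = -7*a*(-3027 + a))
Y(2681)/((809 - 1398)²) = (7*2681*(3027 - 1*2681))/((809 - 1398)²) = (7*2681*(3027 - 2681))/((-589)²) = (7*2681*346)/346921 = 6493382*(1/346921) = 6493382/346921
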